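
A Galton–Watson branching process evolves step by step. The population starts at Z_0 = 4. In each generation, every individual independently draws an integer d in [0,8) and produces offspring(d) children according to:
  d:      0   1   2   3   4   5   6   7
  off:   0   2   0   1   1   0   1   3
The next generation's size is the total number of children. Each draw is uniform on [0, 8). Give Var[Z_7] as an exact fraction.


Outcome values over d=0..7: [0, 2, 0, 1, 1, 0, 1, 3]
Σy = 8, Σy² = 16, M = 8
μ = 8/8 = 1,  σ² = 16/8 − (1)² = 1
V_0 = 0, E_0 = 4
V_1 = 1·E_0 + (1)²·V_0 = 4;  E_1 = 4
V_2 = 1·E_1 + (1)²·V_1 = 8;  E_2 = 4
V_3 = 1·E_2 + (1)²·V_2 = 12;  E_3 = 4
V_4 = 1·E_3 + (1)²·V_3 = 16;  E_4 = 4
V_5 = 1·E_4 + (1)²·V_4 = 20;  E_5 = 4
V_6 = 1·E_5 + (1)²·V_5 = 24;  E_6 = 4
V_7 = 1·E_6 + (1)²·V_6 = 28;  E_7 = 4

28


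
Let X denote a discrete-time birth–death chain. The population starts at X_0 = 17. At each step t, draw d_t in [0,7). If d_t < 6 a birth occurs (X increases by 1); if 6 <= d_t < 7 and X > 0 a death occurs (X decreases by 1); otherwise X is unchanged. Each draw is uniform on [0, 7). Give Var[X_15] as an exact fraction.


X can drop by at most 1 per step and X_0 = 17 > T = 15, so X_t >= 17 − t >= 2 > 0 for every t <= 15: the floor at 0 (the 'and X > 0' condition) never binds. Hence X_15 = X_0 + Σ_{t<15} Y_t with i.i.d. increments Y_t = y(d_t) ∈ {+1, −1, 0}.
Outcome values over d=0..6: [1, 1, 1, 1, 1, 1, -1]
Σy = 5, Σy² = 7, M = 7
μ = 5/7 = 5/7,  σ² = 7/7 − (5/7)² = 24/49
Independent increments: Var[X_15] = 15·σ² = 15·(24/49) = 360/49

360/49


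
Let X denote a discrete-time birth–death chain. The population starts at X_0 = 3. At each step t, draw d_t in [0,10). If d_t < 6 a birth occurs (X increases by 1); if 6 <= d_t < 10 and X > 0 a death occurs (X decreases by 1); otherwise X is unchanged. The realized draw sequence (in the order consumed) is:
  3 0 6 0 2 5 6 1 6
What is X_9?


6

t=0: X=3, d=3 → birth, X_1=4
t=1: X=4, d=0 → birth, X_2=5
t=2: X=5, d=6 → death, X_3=4
t=3: X=4, d=0 → birth, X_4=5
t=4: X=5, d=2 → birth, X_5=6
t=5: X=6, d=5 → birth, X_6=7
t=6: X=7, d=6 → death, X_7=6
t=7: X=6, d=1 → birth, X_8=7
t=8: X=7, d=6 → death, X_9=6


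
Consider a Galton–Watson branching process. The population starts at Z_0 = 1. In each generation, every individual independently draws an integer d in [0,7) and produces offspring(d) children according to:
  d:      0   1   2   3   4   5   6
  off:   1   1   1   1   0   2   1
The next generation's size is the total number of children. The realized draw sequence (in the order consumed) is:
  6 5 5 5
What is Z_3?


gen 0: Z_0=1, draws=[6], offspring=[1], Z_1=1
gen 1: Z_1=1, draws=[5], offspring=[2], Z_2=2
gen 2: Z_2=2, draws=[5, 5], offspring=[2, 2], Z_3=4

4


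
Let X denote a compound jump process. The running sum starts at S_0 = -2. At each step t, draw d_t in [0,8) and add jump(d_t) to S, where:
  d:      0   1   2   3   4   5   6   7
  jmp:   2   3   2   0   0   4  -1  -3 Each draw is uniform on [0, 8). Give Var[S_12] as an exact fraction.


885/16

Outcome values over d=0..7: [2, 3, 2, 0, 0, 4, -1, -3]
Σy = 7, Σy² = 43, M = 8
μ = 7/8 = 7/8,  σ² = 43/8 − (7/8)² = 295/64
Independent increments: Var[S_12] = 12·σ² = 12·(295/64) = 885/16


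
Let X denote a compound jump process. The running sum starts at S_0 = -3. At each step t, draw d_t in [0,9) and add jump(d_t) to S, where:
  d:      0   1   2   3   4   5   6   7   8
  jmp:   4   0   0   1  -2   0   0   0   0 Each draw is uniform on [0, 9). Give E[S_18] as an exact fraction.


3

Outcome values over d=0..8: [4, 0, 0, 1, -2, 0, 0, 0, 0]
Σy = 3, Σy² = 21, M = 9
μ = 3/9 = 1/3,  σ² = 21/9 − (1/3)² = 20/9
E[S_18] = -3 + 18·(1/3) = 3


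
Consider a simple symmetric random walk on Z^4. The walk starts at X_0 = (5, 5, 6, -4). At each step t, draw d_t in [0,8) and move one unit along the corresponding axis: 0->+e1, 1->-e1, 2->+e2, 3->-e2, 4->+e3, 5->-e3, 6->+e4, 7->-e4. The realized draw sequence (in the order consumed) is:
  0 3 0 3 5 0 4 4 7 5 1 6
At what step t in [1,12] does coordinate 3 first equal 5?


5

t=0: X=(5, 5, 6, -4), d=0 → +e1, X_1=(6, 5, 6, -4)
t=1: X=(6, 5, 6, -4), d=3 → -e2, X_2=(6, 4, 6, -4)
t=2: X=(6, 4, 6, -4), d=0 → +e1, X_3=(7, 4, 6, -4)
t=3: X=(7, 4, 6, -4), d=3 → -e2, X_4=(7, 3, 6, -4)
t=4: X=(7, 3, 6, -4), d=5 → -e3, X_5=(7, 3, 5, -4)
t=5: X=(7, 3, 5, -4), d=0 → +e1, X_6=(8, 3, 5, -4)
t=6: X=(8, 3, 5, -4), d=4 → +e3, X_7=(8, 3, 6, -4)
t=7: X=(8, 3, 6, -4), d=4 → +e3, X_8=(8, 3, 7, -4)
t=8: X=(8, 3, 7, -4), d=7 → -e4, X_9=(8, 3, 7, -5)
t=9: X=(8, 3, 7, -5), d=5 → -e3, X_10=(8, 3, 6, -5)
t=10: X=(8, 3, 6, -5), d=1 → -e1, X_11=(7, 3, 6, -5)
t=11: X=(7, 3, 6, -5), d=6 → +e4, X_12=(7, 3, 6, -4)


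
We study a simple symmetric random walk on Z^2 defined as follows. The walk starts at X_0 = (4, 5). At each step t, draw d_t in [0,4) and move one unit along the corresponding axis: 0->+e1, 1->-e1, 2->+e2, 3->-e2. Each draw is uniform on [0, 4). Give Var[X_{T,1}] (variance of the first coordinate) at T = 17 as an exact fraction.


17/2

Outcome values over d=0..3: [1, -1, 0, 0]
Σy = 0, Σy² = 2, M = 4
μ = 0/4 = 0,  σ² = 2/4 − (0)² = 1/2
Independent increments: Var[X_17] = 17·σ² = 17·(1/2) = 17/2


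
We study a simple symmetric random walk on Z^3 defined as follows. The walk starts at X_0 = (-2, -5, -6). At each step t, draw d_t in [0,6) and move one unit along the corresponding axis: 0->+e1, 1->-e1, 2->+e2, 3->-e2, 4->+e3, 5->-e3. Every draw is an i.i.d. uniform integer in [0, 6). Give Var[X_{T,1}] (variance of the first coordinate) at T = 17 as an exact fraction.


Outcome values over d=0..5: [1, -1, 0, 0, 0, 0]
Σy = 0, Σy² = 2, M = 6
μ = 0/6 = 0,  σ² = 2/6 − (0)² = 1/3
Independent increments: Var[X_17] = 17·σ² = 17·(1/3) = 17/3

17/3


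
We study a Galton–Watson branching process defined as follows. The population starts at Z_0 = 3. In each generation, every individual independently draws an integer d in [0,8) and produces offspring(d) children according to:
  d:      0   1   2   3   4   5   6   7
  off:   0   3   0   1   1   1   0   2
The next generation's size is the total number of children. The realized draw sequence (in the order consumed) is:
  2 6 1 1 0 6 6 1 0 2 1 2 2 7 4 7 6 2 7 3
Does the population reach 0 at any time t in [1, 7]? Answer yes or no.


gen 0: Z_0=3, draws=[2, 6, 1], offspring=[0, 0, 3], Z_1=3
gen 1: Z_1=3, draws=[1, 0, 6], offspring=[3, 0, 0], Z_2=3
gen 2: Z_2=3, draws=[6, 1, 0], offspring=[0, 3, 0], Z_3=3
gen 3: Z_3=3, draws=[2, 1, 2], offspring=[0, 3, 0], Z_4=3
gen 4: Z_4=3, draws=[2, 7, 4], offspring=[0, 2, 1], Z_5=3
gen 5: Z_5=3, draws=[7, 6, 2], offspring=[2, 0, 0], Z_6=2
gen 6: Z_6=2, draws=[7, 3], offspring=[2, 1], Z_7=3

no


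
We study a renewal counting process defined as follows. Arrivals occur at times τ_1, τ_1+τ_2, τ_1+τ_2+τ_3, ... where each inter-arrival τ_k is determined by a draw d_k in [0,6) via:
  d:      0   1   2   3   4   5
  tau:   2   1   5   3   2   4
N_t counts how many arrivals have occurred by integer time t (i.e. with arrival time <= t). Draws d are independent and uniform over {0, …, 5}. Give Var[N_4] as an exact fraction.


Inter-arrival values over d=0..5: [2, 1, 5, 3, 2, 4]
Each d has probability 1/6, so the pmf of τ is: f(1) = 1/6, f(2) = 1/3, f(3) = 1/6, f(4) = 1/6, f(5) = 1/6
Let p_n(j) = P(N_n = j), with p_0 = [1]. Condition on τ_1: p_n(0) = P(τ > n), and for j >= 1, p_n(j) = Σ_{k<=n} f(k)·p_{n−k}(j−1)
p_1 = [5/6, 1/6]  (j = 0..1)
p_2 = [1/2, 17/36, 1/36]  (j = 0..2)
p_3 = [1/3, 19/36, 29/216, 1/216]  (j = 0..3)
p_4 = [1/6, 19/36, 59/216, 41/1296, 1/1296]  (j = 0..4)
E[N_4] = Σ j·p_4(j) = 1519/1296;  E[N_4²] = Σ j²·p_4(j) = 2485/1296
Var[N_4] = 2485/1296 − (1519/1296)² = 913199/1679616

913199/1679616


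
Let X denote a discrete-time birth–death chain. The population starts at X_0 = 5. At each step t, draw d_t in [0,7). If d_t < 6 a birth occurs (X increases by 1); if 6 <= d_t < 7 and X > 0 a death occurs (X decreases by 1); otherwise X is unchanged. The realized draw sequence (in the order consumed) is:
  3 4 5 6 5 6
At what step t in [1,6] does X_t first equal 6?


1

t=0: X=5, d=3 → birth, X_1=6
t=1: X=6, d=4 → birth, X_2=7
t=2: X=7, d=5 → birth, X_3=8
t=3: X=8, d=6 → death, X_4=7
t=4: X=7, d=5 → birth, X_5=8
t=5: X=8, d=6 → death, X_6=7


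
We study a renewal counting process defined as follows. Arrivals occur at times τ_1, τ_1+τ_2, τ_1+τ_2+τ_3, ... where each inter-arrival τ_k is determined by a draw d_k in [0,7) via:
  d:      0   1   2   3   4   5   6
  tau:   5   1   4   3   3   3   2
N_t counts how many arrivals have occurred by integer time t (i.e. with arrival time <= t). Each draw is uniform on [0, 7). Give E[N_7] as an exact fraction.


Inter-arrival values over d=0..6: [5, 1, 4, 3, 3, 3, 2]
Each d has probability 1/7, so the pmf of τ is: f(1) = 1/7, f(2) = 1/7, f(3) = 3/7, f(4) = 1/7, f(5) = 1/7
Renewal equation for m(n) = E[N_n]: condition on τ_1 = k (if k <= n, one arrival plus a fresh copy on the remaining n−k steps): m(n) = F(n) + Σ_{k<=n} f(k)·m(n−k), where F(n) = P(τ <= n) and m(0) = 0
m(1) = F(1) = 1/7
m(2) = F(2) + f(1)·m(1) = 2/7 + 1/7·1/7 = 15/49
m(3) = F(3) + f(1)·m(2) + f(2)·m(1) = 5/7 + 1/7·15/49 + 1/7·1/7 = 267/343
m(4) = F(4) + f(1)·m(3) + f(2)·m(2) + f(3)·m(1) = 6/7 + 1/7·267/343 + 1/7·15/49 + 3/7·1/7 = 2577/2401
m(5) = F(5) + f(1)·m(4) + f(2)·m(3) + f(3)·m(2) + f(4)·m(1) = 1 + 1/7·2577/2401 + 1/7·267/343 + 3/7·15/49 + 1/7·1/7 = 23801/16807
m(6) = F(6) + f(1)·m(5) + f(2)·m(4) + f(3)·m(3) + f(4)·m(2) + f(5)·m(1) = 1 + 1/7·23801/16807 + 1/7·2577/2401 + 3/7·267/343 + 1/7·15/49 + 1/7·1/7 = 206284/117649
m(7) = F(7) + f(1)·m(6) + f(2)·m(5) + f(3)·m(4) + f(4)·m(3) + f(5)·m(2) = 1 + 1/7·206284/117649 + 1/7·23801/16807 + 3/7·2577/2401 + 1/7·267/343 + 1/7·15/49 = 1702849/823543
E[N_7] = m(7) = 1702849/823543

1702849/823543


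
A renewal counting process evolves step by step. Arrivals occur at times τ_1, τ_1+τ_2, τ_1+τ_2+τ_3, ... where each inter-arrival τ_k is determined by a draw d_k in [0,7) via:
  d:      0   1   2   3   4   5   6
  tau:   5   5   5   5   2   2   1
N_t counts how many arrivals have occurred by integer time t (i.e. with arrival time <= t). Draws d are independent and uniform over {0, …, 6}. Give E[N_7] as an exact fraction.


1496699/823543

Inter-arrival values over d=0..6: [5, 5, 5, 5, 2, 2, 1]
Each d has probability 1/7, so the pmf of τ is: f(1) = 1/7, f(2) = 2/7, f(5) = 4/7
Renewal equation for m(n) = E[N_n]: condition on τ_1 = k (if k <= n, one arrival plus a fresh copy on the remaining n−k steps): m(n) = F(n) + Σ_{k<=n} f(k)·m(n−k), where F(n) = P(τ <= n) and m(0) = 0
m(1) = F(1) = 1/7
m(2) = F(2) + f(1)·m(1) = 3/7 + 1/7·1/7 = 22/49
m(3) = F(3) + f(1)·m(2) + f(2)·m(1) = 3/7 + 1/7·22/49 + 2/7·1/7 = 183/343
m(4) = F(4) + f(1)·m(3) + f(2)·m(2) = 3/7 + 1/7·183/343 + 2/7·22/49 = 1520/2401
m(5) = F(5) + f(1)·m(4) + f(2)·m(3) = 1 + 1/7·1520/2401 + 2/7·183/343 = 20889/16807
m(6) = F(6) + f(1)·m(5) + f(2)·m(4) + f(5)·m(1) = 1 + 1/7·20889/16807 + 2/7·1520/2401 + 4/7·1/7 = 169422/117649
m(7) = F(7) + f(1)·m(6) + f(2)·m(5) + f(5)·m(2) = 1 + 1/7·169422/117649 + 2/7·20889/16807 + 4/7·22/49 = 1496699/823543
E[N_7] = m(7) = 1496699/823543


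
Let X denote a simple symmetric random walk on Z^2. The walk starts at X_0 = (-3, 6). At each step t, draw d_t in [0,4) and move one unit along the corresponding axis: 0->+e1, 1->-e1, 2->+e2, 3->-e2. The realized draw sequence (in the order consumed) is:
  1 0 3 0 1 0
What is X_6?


t=0: X=(-3, 6), d=1 → -e1, X_1=(-4, 6)
t=1: X=(-4, 6), d=0 → +e1, X_2=(-3, 6)
t=2: X=(-3, 6), d=3 → -e2, X_3=(-3, 5)
t=3: X=(-3, 5), d=0 → +e1, X_4=(-2, 5)
t=4: X=(-2, 5), d=1 → -e1, X_5=(-3, 5)
t=5: X=(-3, 5), d=0 → +e1, X_6=(-2, 5)

(-2, 5)


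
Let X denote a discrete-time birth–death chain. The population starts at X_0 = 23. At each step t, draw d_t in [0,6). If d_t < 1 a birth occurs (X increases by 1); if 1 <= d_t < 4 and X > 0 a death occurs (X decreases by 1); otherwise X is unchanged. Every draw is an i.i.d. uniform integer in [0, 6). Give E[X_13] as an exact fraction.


X can drop by at most 1 per step and X_0 = 23 > T = 13, so X_t >= 23 − t >= 10 > 0 for every t <= 13: the floor at 0 (the 'and X > 0' condition) never binds. Hence X_13 = X_0 + Σ_{t<13} Y_t with i.i.d. increments Y_t = y(d_t) ∈ {+1, −1, 0}.
Outcome values over d=0..5: [1, -1, -1, -1, 0, 0]
Σy = -2, Σy² = 4, M = 6
μ = -2/6 = -1/3,  σ² = 4/6 − (-1/3)² = 5/9
E[X_13] = 23 + 13·(-1/3) = 56/3

56/3


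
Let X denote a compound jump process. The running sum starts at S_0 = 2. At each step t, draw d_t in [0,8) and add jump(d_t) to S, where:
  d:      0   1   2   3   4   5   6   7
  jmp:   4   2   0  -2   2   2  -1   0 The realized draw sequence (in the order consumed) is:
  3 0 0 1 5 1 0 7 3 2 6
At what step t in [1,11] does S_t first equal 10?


4

t=0: S=2, d=3, jump=-2, S_1=0
t=1: S=0, d=0, jump=4, S_2=4
t=2: S=4, d=0, jump=4, S_3=8
t=3: S=8, d=1, jump=2, S_4=10
t=4: S=10, d=5, jump=2, S_5=12
t=5: S=12, d=1, jump=2, S_6=14
t=6: S=14, d=0, jump=4, S_7=18
t=7: S=18, d=7, jump=0, S_8=18
t=8: S=18, d=3, jump=-2, S_9=16
t=9: S=16, d=2, jump=0, S_10=16
t=10: S=16, d=6, jump=-1, S_11=15


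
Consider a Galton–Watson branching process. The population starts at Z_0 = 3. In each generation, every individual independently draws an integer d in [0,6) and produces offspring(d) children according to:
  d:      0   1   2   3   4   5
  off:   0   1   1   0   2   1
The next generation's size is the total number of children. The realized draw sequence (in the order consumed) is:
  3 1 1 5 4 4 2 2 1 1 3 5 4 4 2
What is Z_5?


5

gen 0: Z_0=3, draws=[3, 1, 1], offspring=[0, 1, 1], Z_1=2
gen 1: Z_1=2, draws=[5, 4], offspring=[1, 2], Z_2=3
gen 2: Z_2=3, draws=[4, 2, 2], offspring=[2, 1, 1], Z_3=4
gen 3: Z_3=4, draws=[1, 1, 3, 5], offspring=[1, 1, 0, 1], Z_4=3
gen 4: Z_4=3, draws=[4, 4, 2], offspring=[2, 2, 1], Z_5=5


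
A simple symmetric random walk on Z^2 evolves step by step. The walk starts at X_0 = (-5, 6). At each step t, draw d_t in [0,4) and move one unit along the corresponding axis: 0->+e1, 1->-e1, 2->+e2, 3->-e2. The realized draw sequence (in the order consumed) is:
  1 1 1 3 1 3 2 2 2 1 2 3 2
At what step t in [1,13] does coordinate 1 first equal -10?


t=0: X=(-5, 6), d=1 → -e1, X_1=(-6, 6)
t=1: X=(-6, 6), d=1 → -e1, X_2=(-7, 6)
t=2: X=(-7, 6), d=1 → -e1, X_3=(-8, 6)
t=3: X=(-8, 6), d=3 → -e2, X_4=(-8, 5)
t=4: X=(-8, 5), d=1 → -e1, X_5=(-9, 5)
t=5: X=(-9, 5), d=3 → -e2, X_6=(-9, 4)
t=6: X=(-9, 4), d=2 → +e2, X_7=(-9, 5)
t=7: X=(-9, 5), d=2 → +e2, X_8=(-9, 6)
t=8: X=(-9, 6), d=2 → +e2, X_9=(-9, 7)
t=9: X=(-9, 7), d=1 → -e1, X_10=(-10, 7)
t=10: X=(-10, 7), d=2 → +e2, X_11=(-10, 8)
t=11: X=(-10, 8), d=3 → -e2, X_12=(-10, 7)
t=12: X=(-10, 7), d=2 → +e2, X_13=(-10, 8)

10


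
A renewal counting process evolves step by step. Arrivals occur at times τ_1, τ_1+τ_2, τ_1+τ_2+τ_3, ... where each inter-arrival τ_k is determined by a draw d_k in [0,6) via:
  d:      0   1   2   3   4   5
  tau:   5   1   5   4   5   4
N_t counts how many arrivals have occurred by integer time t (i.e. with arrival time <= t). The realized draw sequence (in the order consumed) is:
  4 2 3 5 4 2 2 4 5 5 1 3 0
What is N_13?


2

draw d_1=4: τ_1=5, arrival time A_1=5
draw d_2=2: τ_2=5, arrival time A_2=10
draw d_3=3: τ_3=4, arrival time A_3=14
draw d_4=5: τ_4=4, arrival time A_4=18
draw d_5=4: τ_5=5, arrival time A_5=23
draw d_6=2: τ_6=5, arrival time A_6=28
draw d_7=2: τ_7=5, arrival time A_7=33
draw d_8=4: τ_8=5, arrival time A_8=38
draw d_9=5: τ_9=4, arrival time A_9=42
draw d_10=5: τ_10=4, arrival time A_10=46
draw d_11=1: τ_11=1, arrival time A_11=47
draw d_12=3: τ_12=4, arrival time A_12=51
draw d_13=0: τ_13=5, arrival time A_13=56
N_t over t=0..13: 0:0 1:0 2:0 3:0 4:0 5:1 6:1 7:1 8:1 9:1 10:2 11:2 12:2 13:2


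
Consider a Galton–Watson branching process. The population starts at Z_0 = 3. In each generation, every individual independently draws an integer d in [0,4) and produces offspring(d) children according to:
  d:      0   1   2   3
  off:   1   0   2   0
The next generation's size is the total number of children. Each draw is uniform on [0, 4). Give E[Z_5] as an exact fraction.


Outcome values over d=0..3: [1, 0, 2, 0]
Σy = 3, Σy² = 5, M = 4
μ = 3/4 = 3/4,  σ² = 5/4 − (3/4)² = 11/16
E[Z_0] = 3
E[Z_1] = 3/4·E[Z_0] = 9/4
E[Z_2] = 3/4·E[Z_1] = 27/16
E[Z_3] = 3/4·E[Z_2] = 81/64
E[Z_4] = 3/4·E[Z_3] = 243/256
E[Z_5] = 3/4·E[Z_4] = 729/1024

729/1024


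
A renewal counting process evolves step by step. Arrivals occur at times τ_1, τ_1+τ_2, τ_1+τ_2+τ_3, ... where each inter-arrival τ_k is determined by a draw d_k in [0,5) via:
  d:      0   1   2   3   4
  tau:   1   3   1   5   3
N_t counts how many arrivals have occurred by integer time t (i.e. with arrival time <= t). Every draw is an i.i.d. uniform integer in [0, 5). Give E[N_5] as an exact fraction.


5537/3125

Inter-arrival values over d=0..4: [1, 3, 1, 5, 3]
Each d has probability 1/5, so the pmf of τ is: f(1) = 2/5, f(3) = 2/5, f(5) = 1/5
Renewal equation for m(n) = E[N_n]: condition on τ_1 = k (if k <= n, one arrival plus a fresh copy on the remaining n−k steps): m(n) = F(n) + Σ_{k<=n} f(k)·m(n−k), where F(n) = P(τ <= n) and m(0) = 0
m(1) = F(1) = 2/5
m(2) = F(2) + f(1)·m(1) = 2/5 + 2/5·2/5 = 14/25
m(3) = F(3) + f(1)·m(2) = 4/5 + 2/5·14/25 = 128/125
m(4) = F(4) + f(1)·m(3) + f(3)·m(1) = 4/5 + 2/5·128/125 + 2/5·2/5 = 856/625
m(5) = F(5) + f(1)·m(4) + f(3)·m(2) = 1 + 2/5·856/625 + 2/5·14/25 = 5537/3125
E[N_5] = m(5) = 5537/3125


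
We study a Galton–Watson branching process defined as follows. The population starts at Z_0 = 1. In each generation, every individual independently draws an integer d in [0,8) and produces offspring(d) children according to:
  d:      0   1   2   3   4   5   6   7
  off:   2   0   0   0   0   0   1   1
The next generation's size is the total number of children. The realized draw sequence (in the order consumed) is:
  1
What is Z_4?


0

gen 0: Z_0=1, draws=[1], offspring=[0], Z_1=0
gen 1: Z_1=0, draws=[], offspring=[], Z_2=0
gen 2: Z_2=0, draws=[], offspring=[], Z_3=0
gen 3: Z_3=0, draws=[], offspring=[], Z_4=0


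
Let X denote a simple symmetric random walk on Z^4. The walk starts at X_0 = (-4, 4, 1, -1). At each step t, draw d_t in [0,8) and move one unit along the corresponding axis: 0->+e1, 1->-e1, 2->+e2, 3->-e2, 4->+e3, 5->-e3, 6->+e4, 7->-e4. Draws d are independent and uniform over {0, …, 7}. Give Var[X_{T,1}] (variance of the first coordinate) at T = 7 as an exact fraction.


Outcome values over d=0..7: [1, -1, 0, 0, 0, 0, 0, 0]
Σy = 0, Σy² = 2, M = 8
μ = 0/8 = 0,  σ² = 2/8 − (0)² = 1/4
Independent increments: Var[X_7] = 7·σ² = 7·(1/4) = 7/4

7/4


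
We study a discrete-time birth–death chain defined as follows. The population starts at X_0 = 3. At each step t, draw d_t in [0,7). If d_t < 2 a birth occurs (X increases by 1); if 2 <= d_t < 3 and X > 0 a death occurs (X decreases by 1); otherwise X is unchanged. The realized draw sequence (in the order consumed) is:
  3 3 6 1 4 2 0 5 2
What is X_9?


3

t=0: X=3, d=3 → hold, X_1=3
t=1: X=3, d=3 → hold, X_2=3
t=2: X=3, d=6 → hold, X_3=3
t=3: X=3, d=1 → birth, X_4=4
t=4: X=4, d=4 → hold, X_5=4
t=5: X=4, d=2 → death, X_6=3
t=6: X=3, d=0 → birth, X_7=4
t=7: X=4, d=5 → hold, X_8=4
t=8: X=4, d=2 → death, X_9=3


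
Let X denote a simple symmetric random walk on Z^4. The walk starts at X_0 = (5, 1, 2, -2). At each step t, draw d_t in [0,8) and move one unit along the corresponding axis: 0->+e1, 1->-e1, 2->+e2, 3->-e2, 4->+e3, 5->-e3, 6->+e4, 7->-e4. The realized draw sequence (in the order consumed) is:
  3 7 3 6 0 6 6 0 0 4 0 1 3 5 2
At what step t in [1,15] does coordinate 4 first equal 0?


7

t=0: X=(5, 1, 2, -2), d=3 → -e2, X_1=(5, 0, 2, -2)
t=1: X=(5, 0, 2, -2), d=7 → -e4, X_2=(5, 0, 2, -3)
t=2: X=(5, 0, 2, -3), d=3 → -e2, X_3=(5, -1, 2, -3)
t=3: X=(5, -1, 2, -3), d=6 → +e4, X_4=(5, -1, 2, -2)
t=4: X=(5, -1, 2, -2), d=0 → +e1, X_5=(6, -1, 2, -2)
t=5: X=(6, -1, 2, -2), d=6 → +e4, X_6=(6, -1, 2, -1)
t=6: X=(6, -1, 2, -1), d=6 → +e4, X_7=(6, -1, 2, 0)
t=7: X=(6, -1, 2, 0), d=0 → +e1, X_8=(7, -1, 2, 0)
t=8: X=(7, -1, 2, 0), d=0 → +e1, X_9=(8, -1, 2, 0)
t=9: X=(8, -1, 2, 0), d=4 → +e3, X_10=(8, -1, 3, 0)
t=10: X=(8, -1, 3, 0), d=0 → +e1, X_11=(9, -1, 3, 0)
t=11: X=(9, -1, 3, 0), d=1 → -e1, X_12=(8, -1, 3, 0)
t=12: X=(8, -1, 3, 0), d=3 → -e2, X_13=(8, -2, 3, 0)
t=13: X=(8, -2, 3, 0), d=5 → -e3, X_14=(8, -2, 2, 0)
t=14: X=(8, -2, 2, 0), d=2 → +e2, X_15=(8, -1, 2, 0)


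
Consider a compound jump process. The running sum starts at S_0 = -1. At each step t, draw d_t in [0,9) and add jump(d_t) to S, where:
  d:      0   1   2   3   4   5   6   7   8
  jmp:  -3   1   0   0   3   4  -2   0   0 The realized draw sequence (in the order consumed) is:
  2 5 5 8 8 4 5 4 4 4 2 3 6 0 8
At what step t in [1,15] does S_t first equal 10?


t=0: S=-1, d=2, jump=0, S_1=-1
t=1: S=-1, d=5, jump=4, S_2=3
t=2: S=3, d=5, jump=4, S_3=7
t=3: S=7, d=8, jump=0, S_4=7
t=4: S=7, d=8, jump=0, S_5=7
t=5: S=7, d=4, jump=3, S_6=10
t=6: S=10, d=5, jump=4, S_7=14
t=7: S=14, d=4, jump=3, S_8=17
t=8: S=17, d=4, jump=3, S_9=20
t=9: S=20, d=4, jump=3, S_10=23
t=10: S=23, d=2, jump=0, S_11=23
t=11: S=23, d=3, jump=0, S_12=23
t=12: S=23, d=6, jump=-2, S_13=21
t=13: S=21, d=0, jump=-3, S_14=18
t=14: S=18, d=8, jump=0, S_15=18

6


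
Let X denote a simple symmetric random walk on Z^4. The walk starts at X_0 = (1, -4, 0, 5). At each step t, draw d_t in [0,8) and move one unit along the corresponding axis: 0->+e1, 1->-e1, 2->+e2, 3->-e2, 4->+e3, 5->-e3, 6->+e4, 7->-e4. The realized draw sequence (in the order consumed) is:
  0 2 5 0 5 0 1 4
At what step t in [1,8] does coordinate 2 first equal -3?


t=0: X=(1, -4, 0, 5), d=0 → +e1, X_1=(2, -4, 0, 5)
t=1: X=(2, -4, 0, 5), d=2 → +e2, X_2=(2, -3, 0, 5)
t=2: X=(2, -3, 0, 5), d=5 → -e3, X_3=(2, -3, -1, 5)
t=3: X=(2, -3, -1, 5), d=0 → +e1, X_4=(3, -3, -1, 5)
t=4: X=(3, -3, -1, 5), d=5 → -e3, X_5=(3, -3, -2, 5)
t=5: X=(3, -3, -2, 5), d=0 → +e1, X_6=(4, -3, -2, 5)
t=6: X=(4, -3, -2, 5), d=1 → -e1, X_7=(3, -3, -2, 5)
t=7: X=(3, -3, -2, 5), d=4 → +e3, X_8=(3, -3, -1, 5)

2


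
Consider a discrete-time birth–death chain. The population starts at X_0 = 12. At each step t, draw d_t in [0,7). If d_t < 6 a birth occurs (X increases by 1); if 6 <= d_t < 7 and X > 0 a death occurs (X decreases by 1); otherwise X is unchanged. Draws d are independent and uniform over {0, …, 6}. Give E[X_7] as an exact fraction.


X can drop by at most 1 per step and X_0 = 12 > T = 7, so X_t >= 12 − t >= 5 > 0 for every t <= 7: the floor at 0 (the 'and X > 0' condition) never binds. Hence X_7 = X_0 + Σ_{t<7} Y_t with i.i.d. increments Y_t = y(d_t) ∈ {+1, −1, 0}.
Outcome values over d=0..6: [1, 1, 1, 1, 1, 1, -1]
Σy = 5, Σy² = 7, M = 7
μ = 5/7 = 5/7,  σ² = 7/7 − (5/7)² = 24/49
E[X_7] = 12 + 7·(5/7) = 17

17


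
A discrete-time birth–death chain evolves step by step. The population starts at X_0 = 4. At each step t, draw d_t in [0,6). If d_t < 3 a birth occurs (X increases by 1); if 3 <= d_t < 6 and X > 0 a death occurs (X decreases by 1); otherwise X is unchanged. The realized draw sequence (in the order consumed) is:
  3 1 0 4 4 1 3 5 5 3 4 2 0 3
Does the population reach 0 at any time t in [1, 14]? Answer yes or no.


t=0: X=4, d=3 → death, X_1=3
t=1: X=3, d=1 → birth, X_2=4
t=2: X=4, d=0 → birth, X_3=5
t=3: X=5, d=4 → death, X_4=4
t=4: X=4, d=4 → death, X_5=3
t=5: X=3, d=1 → birth, X_6=4
t=6: X=4, d=3 → death, X_7=3
t=7: X=3, d=5 → death, X_8=2
t=8: X=2, d=5 → death, X_9=1
t=9: X=1, d=3 → death, X_10=0
t=10: X=0, d=4 → hold, X_11=0
t=11: X=0, d=2 → birth, X_12=1
t=12: X=1, d=0 → birth, X_13=2
t=13: X=2, d=3 → death, X_14=1

yes


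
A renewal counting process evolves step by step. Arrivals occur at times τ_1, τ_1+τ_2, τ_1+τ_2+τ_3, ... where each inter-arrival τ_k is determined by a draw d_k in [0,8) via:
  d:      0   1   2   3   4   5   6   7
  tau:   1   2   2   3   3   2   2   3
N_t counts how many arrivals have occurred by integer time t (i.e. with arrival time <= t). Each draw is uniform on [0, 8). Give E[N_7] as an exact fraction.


6020041/2097152

Inter-arrival values over d=0..7: [1, 2, 2, 3, 3, 2, 2, 3]
Each d has probability 1/8, so the pmf of τ is: f(1) = 1/8, f(2) = 1/2, f(3) = 3/8
Renewal equation for m(n) = E[N_n]: condition on τ_1 = k (if k <= n, one arrival plus a fresh copy on the remaining n−k steps): m(n) = F(n) + Σ_{k<=n} f(k)·m(n−k), where F(n) = P(τ <= n) and m(0) = 0
m(1) = F(1) = 1/8
m(2) = F(2) + f(1)·m(1) = 5/8 + 1/8·1/8 = 41/64
m(3) = F(3) + f(1)·m(2) + f(2)·m(1) = 1 + 1/8·41/64 + 1/2·1/8 = 585/512
m(4) = F(4) + f(1)·m(3) + f(2)·m(2) + f(3)·m(1) = 1 + 1/8·585/512 + 1/2·41/64 + 3/8·1/8 = 6185/4096
m(5) = F(5) + f(1)·m(4) + f(2)·m(3) + f(3)·m(2) = 1 + 1/8·6185/4096 + 1/2·585/512 + 3/8·41/64 = 65545/32768
m(6) = F(6) + f(1)·m(5) + f(2)·m(4) + f(3)·m(3) = 1 + 1/8·65545/32768 + 1/2·6185/4096 + 3/8·585/512 = 637929/262144
m(7) = F(7) + f(1)·m(6) + f(2)·m(5) + f(3)·m(4) = 1 + 1/8·637929/262144 + 1/2·65545/32768 + 3/8·6185/4096 = 6020041/2097152
E[N_7] = m(7) = 6020041/2097152


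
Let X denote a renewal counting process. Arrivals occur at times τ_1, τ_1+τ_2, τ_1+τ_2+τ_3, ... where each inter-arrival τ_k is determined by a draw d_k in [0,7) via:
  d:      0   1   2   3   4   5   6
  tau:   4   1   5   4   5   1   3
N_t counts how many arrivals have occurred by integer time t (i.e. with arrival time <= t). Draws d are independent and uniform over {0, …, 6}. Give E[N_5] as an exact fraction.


23419/16807

Inter-arrival values over d=0..6: [4, 1, 5, 4, 5, 1, 3]
Each d has probability 1/7, so the pmf of τ is: f(1) = 2/7, f(3) = 1/7, f(4) = 2/7, f(5) = 2/7
Renewal equation for m(n) = E[N_n]: condition on τ_1 = k (if k <= n, one arrival plus a fresh copy on the remaining n−k steps): m(n) = F(n) + Σ_{k<=n} f(k)·m(n−k), where F(n) = P(τ <= n) and m(0) = 0
m(1) = F(1) = 2/7
m(2) = F(2) + f(1)·m(1) = 2/7 + 2/7·2/7 = 18/49
m(3) = F(3) + f(1)·m(2) = 3/7 + 2/7·18/49 = 183/343
m(4) = F(4) + f(1)·m(3) + f(3)·m(1) = 5/7 + 2/7·183/343 + 1/7·2/7 = 2179/2401
m(5) = F(5) + f(1)·m(4) + f(3)·m(2) + f(4)·m(1) = 1 + 2/7·2179/2401 + 1/7·18/49 + 2/7·2/7 = 23419/16807
E[N_5] = m(5) = 23419/16807


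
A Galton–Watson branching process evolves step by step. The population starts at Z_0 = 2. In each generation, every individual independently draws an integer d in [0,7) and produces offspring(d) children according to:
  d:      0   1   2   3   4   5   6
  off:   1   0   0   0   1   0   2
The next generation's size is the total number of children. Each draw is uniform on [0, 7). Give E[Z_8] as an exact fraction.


Outcome values over d=0..6: [1, 0, 0, 0, 1, 0, 2]
Σy = 4, Σy² = 6, M = 7
μ = 4/7 = 4/7,  σ² = 6/7 − (4/7)² = 26/49
E[Z_0] = 2
E[Z_1] = 4/7·E[Z_0] = 8/7
E[Z_2] = 4/7·E[Z_1] = 32/49
E[Z_3] = 4/7·E[Z_2] = 128/343
E[Z_4] = 4/7·E[Z_3] = 512/2401
E[Z_5] = 4/7·E[Z_4] = 2048/16807
E[Z_6] = 4/7·E[Z_5] = 8192/117649
E[Z_7] = 4/7·E[Z_6] = 32768/823543
E[Z_8] = 4/7·E[Z_7] = 131072/5764801

131072/5764801


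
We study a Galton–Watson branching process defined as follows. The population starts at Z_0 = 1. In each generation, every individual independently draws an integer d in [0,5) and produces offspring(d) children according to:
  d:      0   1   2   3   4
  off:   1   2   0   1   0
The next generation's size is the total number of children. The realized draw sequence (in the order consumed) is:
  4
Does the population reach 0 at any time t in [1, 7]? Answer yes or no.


gen 0: Z_0=1, draws=[4], offspring=[0], Z_1=0
gen 1: Z_1=0, draws=[], offspring=[], Z_2=0
gen 2: Z_2=0, draws=[], offspring=[], Z_3=0
gen 3: Z_3=0, draws=[], offspring=[], Z_4=0
gen 4: Z_4=0, draws=[], offspring=[], Z_5=0
gen 5: Z_5=0, draws=[], offspring=[], Z_6=0
gen 6: Z_6=0, draws=[], offspring=[], Z_7=0

yes


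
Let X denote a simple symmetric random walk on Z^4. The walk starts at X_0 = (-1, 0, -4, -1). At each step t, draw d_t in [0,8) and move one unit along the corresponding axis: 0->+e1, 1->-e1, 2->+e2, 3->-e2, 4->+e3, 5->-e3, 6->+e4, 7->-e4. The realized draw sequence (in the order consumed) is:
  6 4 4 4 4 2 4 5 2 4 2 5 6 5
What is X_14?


(-1, 3, -1, 1)

t=0: X=(-1, 0, -4, -1), d=6 → +e4, X_1=(-1, 0, -4, 0)
t=1: X=(-1, 0, -4, 0), d=4 → +e3, X_2=(-1, 0, -3, 0)
t=2: X=(-1, 0, -3, 0), d=4 → +e3, X_3=(-1, 0, -2, 0)
t=3: X=(-1, 0, -2, 0), d=4 → +e3, X_4=(-1, 0, -1, 0)
t=4: X=(-1, 0, -1, 0), d=4 → +e3, X_5=(-1, 0, 0, 0)
t=5: X=(-1, 0, 0, 0), d=2 → +e2, X_6=(-1, 1, 0, 0)
t=6: X=(-1, 1, 0, 0), d=4 → +e3, X_7=(-1, 1, 1, 0)
t=7: X=(-1, 1, 1, 0), d=5 → -e3, X_8=(-1, 1, 0, 0)
t=8: X=(-1, 1, 0, 0), d=2 → +e2, X_9=(-1, 2, 0, 0)
t=9: X=(-1, 2, 0, 0), d=4 → +e3, X_10=(-1, 2, 1, 0)
t=10: X=(-1, 2, 1, 0), d=2 → +e2, X_11=(-1, 3, 1, 0)
t=11: X=(-1, 3, 1, 0), d=5 → -e3, X_12=(-1, 3, 0, 0)
t=12: X=(-1, 3, 0, 0), d=6 → +e4, X_13=(-1, 3, 0, 1)
t=13: X=(-1, 3, 0, 1), d=5 → -e3, X_14=(-1, 3, -1, 1)


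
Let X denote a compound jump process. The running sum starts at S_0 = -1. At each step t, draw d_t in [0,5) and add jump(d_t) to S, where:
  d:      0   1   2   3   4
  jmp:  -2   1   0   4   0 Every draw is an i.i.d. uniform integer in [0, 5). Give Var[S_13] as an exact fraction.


Outcome values over d=0..4: [-2, 1, 0, 4, 0]
Σy = 3, Σy² = 21, M = 5
μ = 3/5 = 3/5,  σ² = 21/5 − (3/5)² = 96/25
Independent increments: Var[S_13] = 13·σ² = 13·(96/25) = 1248/25

1248/25


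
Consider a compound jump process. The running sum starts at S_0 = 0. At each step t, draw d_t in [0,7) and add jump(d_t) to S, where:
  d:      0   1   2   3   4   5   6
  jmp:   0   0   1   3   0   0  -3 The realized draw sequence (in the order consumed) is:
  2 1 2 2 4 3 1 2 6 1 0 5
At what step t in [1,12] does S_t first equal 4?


9

t=0: S=0, d=2, jump=1, S_1=1
t=1: S=1, d=1, jump=0, S_2=1
t=2: S=1, d=2, jump=1, S_3=2
t=3: S=2, d=2, jump=1, S_4=3
t=4: S=3, d=4, jump=0, S_5=3
t=5: S=3, d=3, jump=3, S_6=6
t=6: S=6, d=1, jump=0, S_7=6
t=7: S=6, d=2, jump=1, S_8=7
t=8: S=7, d=6, jump=-3, S_9=4
t=9: S=4, d=1, jump=0, S_10=4
t=10: S=4, d=0, jump=0, S_11=4
t=11: S=4, d=5, jump=0, S_12=4


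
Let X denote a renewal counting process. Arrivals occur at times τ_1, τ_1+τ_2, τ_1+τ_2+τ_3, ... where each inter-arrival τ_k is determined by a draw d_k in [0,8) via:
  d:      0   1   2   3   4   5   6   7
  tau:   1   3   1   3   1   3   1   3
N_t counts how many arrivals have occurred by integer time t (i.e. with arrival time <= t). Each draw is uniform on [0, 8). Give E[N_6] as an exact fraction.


Inter-arrival values over d=0..7: [1, 3, 1, 3, 1, 3, 1, 3]
Each d has probability 1/8, so the pmf of τ is: f(1) = 1/2, f(3) = 1/2
Renewal equation for m(n) = E[N_n]: condition on τ_1 = k (if k <= n, one arrival plus a fresh copy on the remaining n−k steps): m(n) = F(n) + Σ_{k<=n} f(k)·m(n−k), where F(n) = P(τ <= n) and m(0) = 0
m(1) = F(1) = 1/2
m(2) = F(2) + f(1)·m(1) = 1/2 + 1/2·1/2 = 3/4
m(3) = F(3) + f(1)·m(2) = 1 + 1/2·3/4 = 11/8
m(4) = F(4) + f(1)·m(3) + f(3)·m(1) = 1 + 1/2·11/8 + 1/2·1/2 = 31/16
m(5) = F(5) + f(1)·m(4) + f(3)·m(2) = 1 + 1/2·31/16 + 1/2·3/4 = 75/32
m(6) = F(6) + f(1)·m(5) + f(3)·m(3) = 1 + 1/2·75/32 + 1/2·11/8 = 183/64
E[N_6] = m(6) = 183/64

183/64


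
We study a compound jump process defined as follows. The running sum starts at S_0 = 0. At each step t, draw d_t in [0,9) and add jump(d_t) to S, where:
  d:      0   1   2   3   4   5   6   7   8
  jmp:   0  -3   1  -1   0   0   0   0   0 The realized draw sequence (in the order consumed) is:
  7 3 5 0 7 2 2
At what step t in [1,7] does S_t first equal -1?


2

t=0: S=0, d=7, jump=0, S_1=0
t=1: S=0, d=3, jump=-1, S_2=-1
t=2: S=-1, d=5, jump=0, S_3=-1
t=3: S=-1, d=0, jump=0, S_4=-1
t=4: S=-1, d=7, jump=0, S_5=-1
t=5: S=-1, d=2, jump=1, S_6=0
t=6: S=0, d=2, jump=1, S_7=1


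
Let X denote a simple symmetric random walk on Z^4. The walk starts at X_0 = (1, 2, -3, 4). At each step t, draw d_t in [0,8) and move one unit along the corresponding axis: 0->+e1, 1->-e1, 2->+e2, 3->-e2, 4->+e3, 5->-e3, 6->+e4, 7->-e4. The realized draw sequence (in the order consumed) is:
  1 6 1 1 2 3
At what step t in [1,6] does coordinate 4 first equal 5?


2

t=0: X=(1, 2, -3, 4), d=1 → -e1, X_1=(0, 2, -3, 4)
t=1: X=(0, 2, -3, 4), d=6 → +e4, X_2=(0, 2, -3, 5)
t=2: X=(0, 2, -3, 5), d=1 → -e1, X_3=(-1, 2, -3, 5)
t=3: X=(-1, 2, -3, 5), d=1 → -e1, X_4=(-2, 2, -3, 5)
t=4: X=(-2, 2, -3, 5), d=2 → +e2, X_5=(-2, 3, -3, 5)
t=5: X=(-2, 3, -3, 5), d=3 → -e2, X_6=(-2, 2, -3, 5)


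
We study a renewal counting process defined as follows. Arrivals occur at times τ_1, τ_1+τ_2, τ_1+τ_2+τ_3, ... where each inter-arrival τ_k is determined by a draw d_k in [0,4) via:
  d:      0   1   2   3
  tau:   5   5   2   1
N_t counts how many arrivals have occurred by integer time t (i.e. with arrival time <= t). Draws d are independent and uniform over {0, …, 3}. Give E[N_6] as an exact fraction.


6857/4096

Inter-arrival values over d=0..3: [5, 5, 2, 1]
Each d has probability 1/4, so the pmf of τ is: f(1) = 1/4, f(2) = 1/4, f(5) = 1/2
Renewal equation for m(n) = E[N_n]: condition on τ_1 = k (if k <= n, one arrival plus a fresh copy on the remaining n−k steps): m(n) = F(n) + Σ_{k<=n} f(k)·m(n−k), where F(n) = P(τ <= n) and m(0) = 0
m(1) = F(1) = 1/4
m(2) = F(2) + f(1)·m(1) = 1/2 + 1/4·1/4 = 9/16
m(3) = F(3) + f(1)·m(2) + f(2)·m(1) = 1/2 + 1/4·9/16 + 1/4·1/4 = 45/64
m(4) = F(4) + f(1)·m(3) + f(2)·m(2) = 1/2 + 1/4·45/64 + 1/4·9/16 = 209/256
m(5) = F(5) + f(1)·m(4) + f(2)·m(3) = 1 + 1/4·209/256 + 1/4·45/64 = 1413/1024
m(6) = F(6) + f(1)·m(5) + f(2)·m(4) + f(5)·m(1) = 1 + 1/4·1413/1024 + 1/4·209/256 + 1/2·1/4 = 6857/4096
E[N_6] = m(6) = 6857/4096


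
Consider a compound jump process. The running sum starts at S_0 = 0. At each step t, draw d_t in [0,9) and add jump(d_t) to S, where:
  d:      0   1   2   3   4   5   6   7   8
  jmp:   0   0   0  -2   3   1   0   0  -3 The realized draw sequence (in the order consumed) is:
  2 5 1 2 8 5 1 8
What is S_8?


-4

t=0: S=0, d=2, jump=0, S_1=0
t=1: S=0, d=5, jump=1, S_2=1
t=2: S=1, d=1, jump=0, S_3=1
t=3: S=1, d=2, jump=0, S_4=1
t=4: S=1, d=8, jump=-3, S_5=-2
t=5: S=-2, d=5, jump=1, S_6=-1
t=6: S=-1, d=1, jump=0, S_7=-1
t=7: S=-1, d=8, jump=-3, S_8=-4


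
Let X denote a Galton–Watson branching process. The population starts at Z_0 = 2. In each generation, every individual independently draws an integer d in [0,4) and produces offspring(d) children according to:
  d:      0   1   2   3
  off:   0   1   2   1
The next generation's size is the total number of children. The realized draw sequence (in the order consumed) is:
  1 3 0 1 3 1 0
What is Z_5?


gen 0: Z_0=2, draws=[1, 3], offspring=[1, 1], Z_1=2
gen 1: Z_1=2, draws=[0, 1], offspring=[0, 1], Z_2=1
gen 2: Z_2=1, draws=[3], offspring=[1], Z_3=1
gen 3: Z_3=1, draws=[1], offspring=[1], Z_4=1
gen 4: Z_4=1, draws=[0], offspring=[0], Z_5=0

0


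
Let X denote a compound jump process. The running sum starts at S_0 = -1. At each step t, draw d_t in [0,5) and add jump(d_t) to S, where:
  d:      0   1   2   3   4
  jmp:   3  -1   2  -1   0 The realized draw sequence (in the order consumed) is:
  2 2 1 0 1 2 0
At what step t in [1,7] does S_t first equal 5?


4

t=0: S=-1, d=2, jump=2, S_1=1
t=1: S=1, d=2, jump=2, S_2=3
t=2: S=3, d=1, jump=-1, S_3=2
t=3: S=2, d=0, jump=3, S_4=5
t=4: S=5, d=1, jump=-1, S_5=4
t=5: S=4, d=2, jump=2, S_6=6
t=6: S=6, d=0, jump=3, S_7=9


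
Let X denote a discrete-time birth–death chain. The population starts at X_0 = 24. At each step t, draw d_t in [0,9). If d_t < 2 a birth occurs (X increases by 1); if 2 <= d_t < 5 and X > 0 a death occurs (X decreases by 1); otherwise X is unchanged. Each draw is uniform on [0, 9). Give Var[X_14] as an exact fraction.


X can drop by at most 1 per step and X_0 = 24 > T = 14, so X_t >= 24 − t >= 10 > 0 for every t <= 14: the floor at 0 (the 'and X > 0' condition) never binds. Hence X_14 = X_0 + Σ_{t<14} Y_t with i.i.d. increments Y_t = y(d_t) ∈ {+1, −1, 0}.
Outcome values over d=0..8: [1, 1, -1, -1, -1, 0, 0, 0, 0]
Σy = -1, Σy² = 5, M = 9
μ = -1/9 = -1/9,  σ² = 5/9 − (-1/9)² = 44/81
Independent increments: Var[X_14] = 14·σ² = 14·(44/81) = 616/81

616/81


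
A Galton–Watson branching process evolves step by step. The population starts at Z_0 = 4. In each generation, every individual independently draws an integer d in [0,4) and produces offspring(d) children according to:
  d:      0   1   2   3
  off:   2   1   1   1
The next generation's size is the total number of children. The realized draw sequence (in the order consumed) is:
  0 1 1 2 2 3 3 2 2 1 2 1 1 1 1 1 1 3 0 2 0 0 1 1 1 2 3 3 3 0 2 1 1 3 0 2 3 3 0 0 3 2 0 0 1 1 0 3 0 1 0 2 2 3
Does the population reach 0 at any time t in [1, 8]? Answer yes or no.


no

gen 0: Z_0=4, draws=[0, 1, 1, 2], offspring=[2, 1, 1, 1], Z_1=5
gen 1: Z_1=5, draws=[2, 3, 3, 2, 2], offspring=[1, 1, 1, 1, 1], Z_2=5
gen 2: Z_2=5, draws=[1, 2, 1, 1, 1], offspring=[1, 1, 1, 1, 1], Z_3=5
gen 3: Z_3=5, draws=[1, 1, 1, 3, 0], offspring=[1, 1, 1, 1, 2], Z_4=6
gen 4: Z_4=6, draws=[2, 0, 0, 1, 1, 1], offspring=[1, 2, 2, 1, 1, 1], Z_5=8
gen 5: Z_5=8, draws=[2, 3, 3, 3, 0, 2, 1, 1], offspring=[1, 1, 1, 1, 2, 1, 1, 1], Z_6=9
gen 6: Z_6=9, draws=[3, 0, 2, 3, 3, 0, 0, 3, 2], offspring=[1, 2, 1, 1, 1, 2, 2, 1, 1], Z_7=12
gen 7: Z_7=12, draws=[0, 0, 1, 1, 0, 3, 0, 1, 0, 2, 2, 3], offspring=[2, 2, 1, 1, 2, 1, 2, 1, 2, 1, 1, 1], Z_8=17


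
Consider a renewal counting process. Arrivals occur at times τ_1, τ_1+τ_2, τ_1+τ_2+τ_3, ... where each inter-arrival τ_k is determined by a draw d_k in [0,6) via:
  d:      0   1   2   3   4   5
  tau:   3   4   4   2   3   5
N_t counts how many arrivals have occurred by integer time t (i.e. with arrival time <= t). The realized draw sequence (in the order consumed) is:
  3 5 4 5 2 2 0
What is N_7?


draw d_1=3: τ_1=2, arrival time A_1=2
draw d_2=5: τ_2=5, arrival time A_2=7
draw d_3=4: τ_3=3, arrival time A_3=10
draw d_4=5: τ_4=5, arrival time A_4=15
draw d_5=2: τ_5=4, arrival time A_5=19
draw d_6=2: τ_6=4, arrival time A_6=23
draw d_7=0: τ_7=3, arrival time A_7=26
N_t over t=0..7: 0:0 1:0 2:1 3:1 4:1 5:1 6:1 7:2

2


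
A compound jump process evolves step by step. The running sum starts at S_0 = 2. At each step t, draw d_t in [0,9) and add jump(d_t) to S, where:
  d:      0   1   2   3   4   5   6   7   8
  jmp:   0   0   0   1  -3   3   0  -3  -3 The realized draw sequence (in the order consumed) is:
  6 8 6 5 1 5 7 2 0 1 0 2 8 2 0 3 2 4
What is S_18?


-3

t=0: S=2, d=6, jump=0, S_1=2
t=1: S=2, d=8, jump=-3, S_2=-1
t=2: S=-1, d=6, jump=0, S_3=-1
t=3: S=-1, d=5, jump=3, S_4=2
t=4: S=2, d=1, jump=0, S_5=2
t=5: S=2, d=5, jump=3, S_6=5
t=6: S=5, d=7, jump=-3, S_7=2
t=7: S=2, d=2, jump=0, S_8=2
t=8: S=2, d=0, jump=0, S_9=2
t=9: S=2, d=1, jump=0, S_10=2
t=10: S=2, d=0, jump=0, S_11=2
t=11: S=2, d=2, jump=0, S_12=2
t=12: S=2, d=8, jump=-3, S_13=-1
t=13: S=-1, d=2, jump=0, S_14=-1
t=14: S=-1, d=0, jump=0, S_15=-1
t=15: S=-1, d=3, jump=1, S_16=0
t=16: S=0, d=2, jump=0, S_17=0
t=17: S=0, d=4, jump=-3, S_18=-3


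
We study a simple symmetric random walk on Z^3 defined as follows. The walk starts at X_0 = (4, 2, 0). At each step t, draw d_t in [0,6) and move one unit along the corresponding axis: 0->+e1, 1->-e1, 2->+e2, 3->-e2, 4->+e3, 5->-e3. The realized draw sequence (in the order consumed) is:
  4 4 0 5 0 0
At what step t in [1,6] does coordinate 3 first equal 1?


1

t=0: X=(4, 2, 0), d=4 → +e3, X_1=(4, 2, 1)
t=1: X=(4, 2, 1), d=4 → +e3, X_2=(4, 2, 2)
t=2: X=(4, 2, 2), d=0 → +e1, X_3=(5, 2, 2)
t=3: X=(5, 2, 2), d=5 → -e3, X_4=(5, 2, 1)
t=4: X=(5, 2, 1), d=0 → +e1, X_5=(6, 2, 1)
t=5: X=(6, 2, 1), d=0 → +e1, X_6=(7, 2, 1)
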